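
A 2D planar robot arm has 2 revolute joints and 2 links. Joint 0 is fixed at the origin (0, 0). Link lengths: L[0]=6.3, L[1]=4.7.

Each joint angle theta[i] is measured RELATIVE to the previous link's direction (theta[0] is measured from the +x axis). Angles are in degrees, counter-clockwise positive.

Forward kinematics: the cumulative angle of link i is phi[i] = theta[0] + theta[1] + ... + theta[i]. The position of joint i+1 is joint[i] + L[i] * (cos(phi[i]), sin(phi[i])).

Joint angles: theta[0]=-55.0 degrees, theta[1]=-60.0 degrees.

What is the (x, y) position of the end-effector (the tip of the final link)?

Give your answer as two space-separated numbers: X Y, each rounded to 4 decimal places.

joint[0] = (0.0000, 0.0000)  (base)
link 0: phi[0] = -55 = -55 deg
  cos(-55 deg) = 0.5736, sin(-55 deg) = -0.8192
  joint[1] = (0.0000, 0.0000) + 6.3 * (0.5736, -0.8192) = (0.0000 + 3.6135, 0.0000 + -5.1607) = (3.6135, -5.1607)
link 1: phi[1] = -55 + -60 = -115 deg
  cos(-115 deg) = -0.4226, sin(-115 deg) = -0.9063
  joint[2] = (3.6135, -5.1607) + 4.7 * (-0.4226, -0.9063) = (3.6135 + -1.9863, -5.1607 + -4.2596) = (1.6272, -9.4203)
End effector: (1.6272, -9.4203)

Answer: 1.6272 -9.4203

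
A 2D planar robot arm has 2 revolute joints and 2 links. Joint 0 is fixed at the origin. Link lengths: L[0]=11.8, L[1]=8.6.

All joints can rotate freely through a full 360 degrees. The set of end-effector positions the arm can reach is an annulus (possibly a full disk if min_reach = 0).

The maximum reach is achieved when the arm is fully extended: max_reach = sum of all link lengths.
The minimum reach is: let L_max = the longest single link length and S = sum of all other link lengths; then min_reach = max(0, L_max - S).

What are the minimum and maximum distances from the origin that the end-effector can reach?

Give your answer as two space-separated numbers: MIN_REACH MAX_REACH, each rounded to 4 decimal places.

Link lengths: [11.8, 8.6]
max_reach = 11.8 + 8.6 = 20.4
L_max = max([11.8, 8.6]) = 11.8
S (sum of others) = 20.4 - 11.8 = 8.6
min_reach = max(0, 11.8 - 8.6) = max(0, 3.2) = 3.2

Answer: 3.2000 20.4000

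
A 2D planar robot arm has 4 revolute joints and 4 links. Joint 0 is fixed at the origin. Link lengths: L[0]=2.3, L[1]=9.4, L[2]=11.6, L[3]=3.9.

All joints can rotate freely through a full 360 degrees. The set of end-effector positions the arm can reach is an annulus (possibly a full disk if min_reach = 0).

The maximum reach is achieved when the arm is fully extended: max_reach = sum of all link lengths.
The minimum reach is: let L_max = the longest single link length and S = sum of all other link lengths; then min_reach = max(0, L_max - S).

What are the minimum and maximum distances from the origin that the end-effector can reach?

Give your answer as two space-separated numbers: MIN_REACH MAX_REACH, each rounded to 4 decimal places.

Answer: 0.0000 27.2000

Derivation:
Link lengths: [2.3, 9.4, 11.6, 3.9]
max_reach = 2.3 + 9.4 + 11.6 + 3.9 = 27.2
L_max = max([2.3, 9.4, 11.6, 3.9]) = 11.6
S (sum of others) = 27.2 - 11.6 = 15.6
min_reach = max(0, 11.6 - 15.6) = max(0, -4) = 0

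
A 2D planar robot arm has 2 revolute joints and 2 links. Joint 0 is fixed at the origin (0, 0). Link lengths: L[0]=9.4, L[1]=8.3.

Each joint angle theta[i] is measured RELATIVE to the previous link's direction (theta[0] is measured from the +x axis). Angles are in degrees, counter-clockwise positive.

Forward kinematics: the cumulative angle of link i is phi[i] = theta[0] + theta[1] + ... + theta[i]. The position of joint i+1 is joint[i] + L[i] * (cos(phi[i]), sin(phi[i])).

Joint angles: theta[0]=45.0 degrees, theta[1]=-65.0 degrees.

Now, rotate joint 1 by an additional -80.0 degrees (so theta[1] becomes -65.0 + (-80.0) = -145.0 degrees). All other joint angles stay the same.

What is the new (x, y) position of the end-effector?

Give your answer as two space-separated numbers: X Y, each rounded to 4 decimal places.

joint[0] = (0.0000, 0.0000)  (base)
link 0: phi[0] = 45 = 45 deg
  cos(45 deg) = 0.7071, sin(45 deg) = 0.7071
  joint[1] = (0.0000, 0.0000) + 9.4 * (0.7071, 0.7071) = (0.0000 + 6.6468, 0.0000 + 6.6468) = (6.6468, 6.6468)
link 1: phi[1] = 45 + -145 = -100 deg
  cos(-100 deg) = -0.1736, sin(-100 deg) = -0.9848
  joint[2] = (6.6468, 6.6468) + 8.3 * (-0.1736, -0.9848) = (6.6468 + -1.4413, 6.6468 + -8.1739) = (5.2055, -1.5271)
End effector: (5.2055, -1.5271)

Answer: 5.2055 -1.5271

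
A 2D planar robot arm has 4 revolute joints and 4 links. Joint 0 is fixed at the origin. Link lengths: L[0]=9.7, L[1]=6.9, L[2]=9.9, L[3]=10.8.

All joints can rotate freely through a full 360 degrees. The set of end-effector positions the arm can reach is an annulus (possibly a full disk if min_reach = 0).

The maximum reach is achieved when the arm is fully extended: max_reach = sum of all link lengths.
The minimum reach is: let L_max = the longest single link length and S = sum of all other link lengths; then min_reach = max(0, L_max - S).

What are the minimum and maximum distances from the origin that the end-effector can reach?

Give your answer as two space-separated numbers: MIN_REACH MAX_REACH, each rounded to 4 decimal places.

Answer: 0.0000 37.3000

Derivation:
Link lengths: [9.7, 6.9, 9.9, 10.8]
max_reach = 9.7 + 6.9 + 9.9 + 10.8 = 37.3
L_max = max([9.7, 6.9, 9.9, 10.8]) = 10.8
S (sum of others) = 37.3 - 10.8 = 26.5
min_reach = max(0, 10.8 - 26.5) = max(0, -15.7) = 0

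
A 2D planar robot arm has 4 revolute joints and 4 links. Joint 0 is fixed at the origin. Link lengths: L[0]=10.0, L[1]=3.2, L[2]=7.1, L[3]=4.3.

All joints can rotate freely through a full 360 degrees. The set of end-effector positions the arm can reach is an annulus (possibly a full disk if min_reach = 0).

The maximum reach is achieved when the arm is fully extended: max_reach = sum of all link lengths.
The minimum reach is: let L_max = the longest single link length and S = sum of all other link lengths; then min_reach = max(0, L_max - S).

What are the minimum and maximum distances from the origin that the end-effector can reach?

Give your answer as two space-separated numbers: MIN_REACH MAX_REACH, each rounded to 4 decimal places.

Answer: 0.0000 24.6000

Derivation:
Link lengths: [10.0, 3.2, 7.1, 4.3]
max_reach = 10 + 3.2 + 7.1 + 4.3 = 24.6
L_max = max([10.0, 3.2, 7.1, 4.3]) = 10
S (sum of others) = 24.6 - 10 = 14.6
min_reach = max(0, 10 - 14.6) = max(0, -4.6) = 0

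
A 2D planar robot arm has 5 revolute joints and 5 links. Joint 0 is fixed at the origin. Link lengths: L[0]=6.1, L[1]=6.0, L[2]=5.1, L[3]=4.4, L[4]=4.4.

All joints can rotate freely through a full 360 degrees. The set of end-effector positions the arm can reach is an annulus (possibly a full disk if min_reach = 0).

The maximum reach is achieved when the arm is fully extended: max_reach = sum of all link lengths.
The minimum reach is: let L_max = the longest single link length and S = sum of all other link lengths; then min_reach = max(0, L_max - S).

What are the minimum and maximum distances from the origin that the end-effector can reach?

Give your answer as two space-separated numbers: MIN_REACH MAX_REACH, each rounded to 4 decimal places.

Answer: 0.0000 26.0000

Derivation:
Link lengths: [6.1, 6.0, 5.1, 4.4, 4.4]
max_reach = 6.1 + 6 + 5.1 + 4.4 + 4.4 = 26
L_max = max([6.1, 6.0, 5.1, 4.4, 4.4]) = 6.1
S (sum of others) = 26 - 6.1 = 19.9
min_reach = max(0, 6.1 - 19.9) = max(0, -13.8) = 0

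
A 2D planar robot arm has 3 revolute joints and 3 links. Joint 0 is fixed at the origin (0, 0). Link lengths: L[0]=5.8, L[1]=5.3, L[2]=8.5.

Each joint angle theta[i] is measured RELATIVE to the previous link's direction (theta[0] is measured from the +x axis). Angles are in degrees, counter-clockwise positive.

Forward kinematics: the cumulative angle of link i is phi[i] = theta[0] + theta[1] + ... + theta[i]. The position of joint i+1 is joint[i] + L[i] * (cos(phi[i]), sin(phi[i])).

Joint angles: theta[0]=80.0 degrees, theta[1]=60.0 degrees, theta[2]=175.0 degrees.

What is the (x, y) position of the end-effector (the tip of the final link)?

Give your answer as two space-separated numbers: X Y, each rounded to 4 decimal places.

Answer: 2.9575 3.1083

Derivation:
joint[0] = (0.0000, 0.0000)  (base)
link 0: phi[0] = 80 = 80 deg
  cos(80 deg) = 0.1736, sin(80 deg) = 0.9848
  joint[1] = (0.0000, 0.0000) + 5.8 * (0.1736, 0.9848) = (0.0000 + 1.0072, 0.0000 + 5.7119) = (1.0072, 5.7119)
link 1: phi[1] = 80 + 60 = 140 deg
  cos(140 deg) = -0.7660, sin(140 deg) = 0.6428
  joint[2] = (1.0072, 5.7119) + 5.3 * (-0.7660, 0.6428) = (1.0072 + -4.0600, 5.7119 + 3.4068) = (-3.0529, 9.1187)
link 2: phi[2] = 80 + 60 + 175 = 315 deg
  cos(315 deg) = 0.7071, sin(315 deg) = -0.7071
  joint[3] = (-3.0529, 9.1187) + 8.5 * (0.7071, -0.7071) = (-3.0529 + 6.0104, 9.1187 + -6.0104) = (2.9575, 3.1083)
End effector: (2.9575, 3.1083)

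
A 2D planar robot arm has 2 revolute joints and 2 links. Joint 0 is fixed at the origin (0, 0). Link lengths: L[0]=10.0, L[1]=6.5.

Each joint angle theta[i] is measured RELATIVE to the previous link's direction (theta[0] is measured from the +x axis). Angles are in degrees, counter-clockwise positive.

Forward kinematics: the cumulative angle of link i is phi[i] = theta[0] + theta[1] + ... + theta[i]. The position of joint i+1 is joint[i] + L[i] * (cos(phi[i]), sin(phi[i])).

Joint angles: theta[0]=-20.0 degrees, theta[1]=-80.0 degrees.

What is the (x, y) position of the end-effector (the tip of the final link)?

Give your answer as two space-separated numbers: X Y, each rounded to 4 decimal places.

Answer: 8.2682 -9.8215

Derivation:
joint[0] = (0.0000, 0.0000)  (base)
link 0: phi[0] = -20 = -20 deg
  cos(-20 deg) = 0.9397, sin(-20 deg) = -0.3420
  joint[1] = (0.0000, 0.0000) + 10 * (0.9397, -0.3420) = (0.0000 + 9.3969, 0.0000 + -3.4202) = (9.3969, -3.4202)
link 1: phi[1] = -20 + -80 = -100 deg
  cos(-100 deg) = -0.1736, sin(-100 deg) = -0.9848
  joint[2] = (9.3969, -3.4202) + 6.5 * (-0.1736, -0.9848) = (9.3969 + -1.1287, -3.4202 + -6.4013) = (8.2682, -9.8215)
End effector: (8.2682, -9.8215)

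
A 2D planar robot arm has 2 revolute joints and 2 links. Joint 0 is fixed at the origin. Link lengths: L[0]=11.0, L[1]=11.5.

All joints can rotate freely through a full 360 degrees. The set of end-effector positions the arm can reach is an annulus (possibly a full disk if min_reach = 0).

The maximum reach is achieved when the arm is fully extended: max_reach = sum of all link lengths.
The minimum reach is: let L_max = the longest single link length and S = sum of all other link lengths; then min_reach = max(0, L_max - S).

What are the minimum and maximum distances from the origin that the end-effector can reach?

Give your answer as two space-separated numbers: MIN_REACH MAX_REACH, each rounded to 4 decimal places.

Link lengths: [11.0, 11.5]
max_reach = 11 + 11.5 = 22.5
L_max = max([11.0, 11.5]) = 11.5
S (sum of others) = 22.5 - 11.5 = 11
min_reach = max(0, 11.5 - 11) = max(0, 0.5) = 0.5

Answer: 0.5000 22.5000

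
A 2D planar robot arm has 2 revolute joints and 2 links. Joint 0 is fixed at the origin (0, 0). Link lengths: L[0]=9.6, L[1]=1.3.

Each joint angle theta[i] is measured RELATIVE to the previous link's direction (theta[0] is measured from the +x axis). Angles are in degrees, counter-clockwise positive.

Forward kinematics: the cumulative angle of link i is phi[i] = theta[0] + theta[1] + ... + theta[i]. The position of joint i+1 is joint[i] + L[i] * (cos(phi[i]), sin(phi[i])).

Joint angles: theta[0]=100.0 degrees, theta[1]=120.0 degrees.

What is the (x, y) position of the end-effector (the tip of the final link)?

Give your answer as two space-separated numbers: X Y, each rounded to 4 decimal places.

Answer: -2.6629 8.6185

Derivation:
joint[0] = (0.0000, 0.0000)  (base)
link 0: phi[0] = 100 = 100 deg
  cos(100 deg) = -0.1736, sin(100 deg) = 0.9848
  joint[1] = (0.0000, 0.0000) + 9.6 * (-0.1736, 0.9848) = (0.0000 + -1.6670, 0.0000 + 9.4542) = (-1.6670, 9.4542)
link 1: phi[1] = 100 + 120 = 220 deg
  cos(220 deg) = -0.7660, sin(220 deg) = -0.6428
  joint[2] = (-1.6670, 9.4542) + 1.3 * (-0.7660, -0.6428) = (-1.6670 + -0.9959, 9.4542 + -0.8356) = (-2.6629, 8.6185)
End effector: (-2.6629, 8.6185)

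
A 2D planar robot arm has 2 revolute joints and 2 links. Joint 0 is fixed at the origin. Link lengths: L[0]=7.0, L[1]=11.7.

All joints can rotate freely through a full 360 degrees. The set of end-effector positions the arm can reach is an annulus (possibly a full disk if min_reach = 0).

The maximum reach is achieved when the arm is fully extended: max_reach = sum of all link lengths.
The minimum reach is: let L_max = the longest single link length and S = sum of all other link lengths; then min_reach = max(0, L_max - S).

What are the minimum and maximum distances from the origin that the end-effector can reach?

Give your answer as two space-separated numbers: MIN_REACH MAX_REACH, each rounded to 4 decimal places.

Link lengths: [7.0, 11.7]
max_reach = 7 + 11.7 = 18.7
L_max = max([7.0, 11.7]) = 11.7
S (sum of others) = 18.7 - 11.7 = 7
min_reach = max(0, 11.7 - 7) = max(0, 4.7) = 4.7

Answer: 4.7000 18.7000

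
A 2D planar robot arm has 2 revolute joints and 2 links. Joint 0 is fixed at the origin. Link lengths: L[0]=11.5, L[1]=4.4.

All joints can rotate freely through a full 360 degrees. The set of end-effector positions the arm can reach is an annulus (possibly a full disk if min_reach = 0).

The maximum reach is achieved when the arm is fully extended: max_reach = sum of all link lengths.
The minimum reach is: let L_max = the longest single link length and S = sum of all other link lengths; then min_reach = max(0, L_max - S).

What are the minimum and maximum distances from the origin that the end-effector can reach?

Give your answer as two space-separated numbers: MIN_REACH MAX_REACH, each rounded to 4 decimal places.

Link lengths: [11.5, 4.4]
max_reach = 11.5 + 4.4 = 15.9
L_max = max([11.5, 4.4]) = 11.5
S (sum of others) = 15.9 - 11.5 = 4.4
min_reach = max(0, 11.5 - 4.4) = max(0, 7.1) = 7.1

Answer: 7.1000 15.9000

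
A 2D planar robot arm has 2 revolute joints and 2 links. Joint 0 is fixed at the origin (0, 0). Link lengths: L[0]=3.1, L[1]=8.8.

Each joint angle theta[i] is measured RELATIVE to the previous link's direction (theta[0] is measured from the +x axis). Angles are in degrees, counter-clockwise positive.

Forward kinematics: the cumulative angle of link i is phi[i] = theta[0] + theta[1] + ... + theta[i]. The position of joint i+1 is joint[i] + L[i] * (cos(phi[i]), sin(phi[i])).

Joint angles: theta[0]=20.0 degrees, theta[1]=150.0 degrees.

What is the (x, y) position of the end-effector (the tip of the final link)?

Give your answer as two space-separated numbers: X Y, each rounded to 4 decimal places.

Answer: -5.7533 2.5884

Derivation:
joint[0] = (0.0000, 0.0000)  (base)
link 0: phi[0] = 20 = 20 deg
  cos(20 deg) = 0.9397, sin(20 deg) = 0.3420
  joint[1] = (0.0000, 0.0000) + 3.1 * (0.9397, 0.3420) = (0.0000 + 2.9130, 0.0000 + 1.0603) = (2.9130, 1.0603)
link 1: phi[1] = 20 + 150 = 170 deg
  cos(170 deg) = -0.9848, sin(170 deg) = 0.1736
  joint[2] = (2.9130, 1.0603) + 8.8 * (-0.9848, 0.1736) = (2.9130 + -8.6663, 1.0603 + 1.5281) = (-5.7533, 2.5884)
End effector: (-5.7533, 2.5884)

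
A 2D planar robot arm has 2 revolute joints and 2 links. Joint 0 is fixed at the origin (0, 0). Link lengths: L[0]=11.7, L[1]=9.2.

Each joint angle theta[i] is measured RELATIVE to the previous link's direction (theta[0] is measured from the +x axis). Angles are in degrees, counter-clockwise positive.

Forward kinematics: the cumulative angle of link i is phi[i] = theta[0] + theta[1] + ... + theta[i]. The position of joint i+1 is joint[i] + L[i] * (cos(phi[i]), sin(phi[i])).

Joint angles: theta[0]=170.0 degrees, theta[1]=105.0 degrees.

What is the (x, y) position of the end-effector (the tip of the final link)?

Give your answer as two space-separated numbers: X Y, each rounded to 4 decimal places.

Answer: -10.7204 -7.1333

Derivation:
joint[0] = (0.0000, 0.0000)  (base)
link 0: phi[0] = 170 = 170 deg
  cos(170 deg) = -0.9848, sin(170 deg) = 0.1736
  joint[1] = (0.0000, 0.0000) + 11.7 * (-0.9848, 0.1736) = (0.0000 + -11.5223, 0.0000 + 2.0317) = (-11.5223, 2.0317)
link 1: phi[1] = 170 + 105 = 275 deg
  cos(275 deg) = 0.0872, sin(275 deg) = -0.9962
  joint[2] = (-11.5223, 2.0317) + 9.2 * (0.0872, -0.9962) = (-11.5223 + 0.8018, 2.0317 + -9.1650) = (-10.7204, -7.1333)
End effector: (-10.7204, -7.1333)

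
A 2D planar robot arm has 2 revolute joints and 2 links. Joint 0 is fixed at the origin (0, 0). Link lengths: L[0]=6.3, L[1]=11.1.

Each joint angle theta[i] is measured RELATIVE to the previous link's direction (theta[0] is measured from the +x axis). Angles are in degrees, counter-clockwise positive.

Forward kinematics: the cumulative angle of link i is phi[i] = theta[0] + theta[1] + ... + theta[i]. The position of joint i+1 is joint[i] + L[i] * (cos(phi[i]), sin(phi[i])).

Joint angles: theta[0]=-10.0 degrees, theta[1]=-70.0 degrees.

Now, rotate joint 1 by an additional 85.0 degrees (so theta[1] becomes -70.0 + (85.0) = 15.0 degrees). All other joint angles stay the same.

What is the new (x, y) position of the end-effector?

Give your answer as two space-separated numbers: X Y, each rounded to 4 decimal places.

joint[0] = (0.0000, 0.0000)  (base)
link 0: phi[0] = -10 = -10 deg
  cos(-10 deg) = 0.9848, sin(-10 deg) = -0.1736
  joint[1] = (0.0000, 0.0000) + 6.3 * (0.9848, -0.1736) = (0.0000 + 6.2043, 0.0000 + -1.0940) = (6.2043, -1.0940)
link 1: phi[1] = -10 + 15 = 5 deg
  cos(5 deg) = 0.9962, sin(5 deg) = 0.0872
  joint[2] = (6.2043, -1.0940) + 11.1 * (0.9962, 0.0872) = (6.2043 + 11.0578, -1.0940 + 0.9674) = (17.2620, -0.1266)
End effector: (17.2620, -0.1266)

Answer: 17.2620 -0.1266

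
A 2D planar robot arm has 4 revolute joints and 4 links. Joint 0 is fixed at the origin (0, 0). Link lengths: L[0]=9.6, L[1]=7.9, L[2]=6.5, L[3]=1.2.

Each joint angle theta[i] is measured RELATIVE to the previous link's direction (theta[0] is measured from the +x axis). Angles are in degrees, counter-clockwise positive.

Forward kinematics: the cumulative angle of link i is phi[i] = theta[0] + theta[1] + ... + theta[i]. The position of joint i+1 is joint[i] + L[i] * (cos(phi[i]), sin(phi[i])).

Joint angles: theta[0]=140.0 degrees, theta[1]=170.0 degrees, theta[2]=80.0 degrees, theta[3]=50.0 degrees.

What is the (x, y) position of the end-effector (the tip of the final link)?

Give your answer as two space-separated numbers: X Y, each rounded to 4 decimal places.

joint[0] = (0.0000, 0.0000)  (base)
link 0: phi[0] = 140 = 140 deg
  cos(140 deg) = -0.7660, sin(140 deg) = 0.6428
  joint[1] = (0.0000, 0.0000) + 9.6 * (-0.7660, 0.6428) = (0.0000 + -7.3540, 0.0000 + 6.1708) = (-7.3540, 6.1708)
link 1: phi[1] = 140 + 170 = 310 deg
  cos(310 deg) = 0.6428, sin(310 deg) = -0.7660
  joint[2] = (-7.3540, 6.1708) + 7.9 * (0.6428, -0.7660) = (-7.3540 + 5.0780, 6.1708 + -6.0518) = (-2.2760, 0.1190)
link 2: phi[2] = 140 + 170 + 80 = 390 deg
  cos(390 deg) = 0.8660, sin(390 deg) = 0.5000
  joint[3] = (-2.2760, 0.1190) + 6.5 * (0.8660, 0.5000) = (-2.2760 + 5.6292, 0.1190 + 3.2500) = (3.3532, 3.3690)
link 3: phi[3] = 140 + 170 + 80 + 50 = 440 deg
  cos(440 deg) = 0.1736, sin(440 deg) = 0.9848
  joint[4] = (3.3532, 3.3690) + 1.2 * (0.1736, 0.9848) = (3.3532 + 0.2084, 3.3690 + 1.1818) = (3.5615, 4.5508)
End effector: (3.5615, 4.5508)

Answer: 3.5615 4.5508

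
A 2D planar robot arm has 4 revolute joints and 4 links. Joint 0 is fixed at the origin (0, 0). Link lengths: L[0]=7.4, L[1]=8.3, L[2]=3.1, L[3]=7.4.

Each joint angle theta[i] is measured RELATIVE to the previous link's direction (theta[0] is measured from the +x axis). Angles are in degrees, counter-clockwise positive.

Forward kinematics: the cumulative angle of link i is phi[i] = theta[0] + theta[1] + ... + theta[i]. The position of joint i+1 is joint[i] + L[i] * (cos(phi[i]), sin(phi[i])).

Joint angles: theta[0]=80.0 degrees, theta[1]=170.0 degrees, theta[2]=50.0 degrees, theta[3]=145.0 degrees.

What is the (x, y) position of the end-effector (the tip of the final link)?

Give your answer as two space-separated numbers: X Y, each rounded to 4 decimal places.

joint[0] = (0.0000, 0.0000)  (base)
link 0: phi[0] = 80 = 80 deg
  cos(80 deg) = 0.1736, sin(80 deg) = 0.9848
  joint[1] = (0.0000, 0.0000) + 7.4 * (0.1736, 0.9848) = (0.0000 + 1.2850, 0.0000 + 7.2876) = (1.2850, 7.2876)
link 1: phi[1] = 80 + 170 = 250 deg
  cos(250 deg) = -0.3420, sin(250 deg) = -0.9397
  joint[2] = (1.2850, 7.2876) + 8.3 * (-0.3420, -0.9397) = (1.2850 + -2.8388, 7.2876 + -7.7994) = (-1.5538, -0.5119)
link 2: phi[2] = 80 + 170 + 50 = 300 deg
  cos(300 deg) = 0.5000, sin(300 deg) = -0.8660
  joint[3] = (-1.5538, -0.5119) + 3.1 * (0.5000, -0.8660) = (-1.5538 + 1.5500, -0.5119 + -2.6847) = (-0.0038, -3.1966)
link 3: phi[3] = 80 + 170 + 50 + 145 = 445 deg
  cos(445 deg) = 0.0872, sin(445 deg) = 0.9962
  joint[4] = (-0.0038, -3.1966) + 7.4 * (0.0872, 0.9962) = (-0.0038 + 0.6450, -3.1966 + 7.3718) = (0.6412, 4.1753)
End effector: (0.6412, 4.1753)

Answer: 0.6412 4.1753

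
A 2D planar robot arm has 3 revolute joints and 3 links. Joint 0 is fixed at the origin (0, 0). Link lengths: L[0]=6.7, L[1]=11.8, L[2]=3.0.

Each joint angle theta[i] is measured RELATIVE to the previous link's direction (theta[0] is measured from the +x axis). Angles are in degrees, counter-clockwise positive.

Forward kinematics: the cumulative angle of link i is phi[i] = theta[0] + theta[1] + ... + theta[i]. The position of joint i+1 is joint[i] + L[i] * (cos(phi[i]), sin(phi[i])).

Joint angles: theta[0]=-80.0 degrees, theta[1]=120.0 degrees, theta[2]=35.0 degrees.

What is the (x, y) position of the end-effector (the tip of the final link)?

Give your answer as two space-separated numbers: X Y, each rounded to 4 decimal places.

joint[0] = (0.0000, 0.0000)  (base)
link 0: phi[0] = -80 = -80 deg
  cos(-80 deg) = 0.1736, sin(-80 deg) = -0.9848
  joint[1] = (0.0000, 0.0000) + 6.7 * (0.1736, -0.9848) = (0.0000 + 1.1634, 0.0000 + -6.5982) = (1.1634, -6.5982)
link 1: phi[1] = -80 + 120 = 40 deg
  cos(40 deg) = 0.7660, sin(40 deg) = 0.6428
  joint[2] = (1.1634, -6.5982) + 11.8 * (0.7660, 0.6428) = (1.1634 + 9.0393, -6.5982 + 7.5849) = (10.2028, 0.9867)
link 2: phi[2] = -80 + 120 + 35 = 75 deg
  cos(75 deg) = 0.2588, sin(75 deg) = 0.9659
  joint[3] = (10.2028, 0.9867) + 3 * (0.2588, 0.9659) = (10.2028 + 0.7765, 0.9867 + 2.8978) = (10.9792, 3.8845)
End effector: (10.9792, 3.8845)

Answer: 10.9792 3.8845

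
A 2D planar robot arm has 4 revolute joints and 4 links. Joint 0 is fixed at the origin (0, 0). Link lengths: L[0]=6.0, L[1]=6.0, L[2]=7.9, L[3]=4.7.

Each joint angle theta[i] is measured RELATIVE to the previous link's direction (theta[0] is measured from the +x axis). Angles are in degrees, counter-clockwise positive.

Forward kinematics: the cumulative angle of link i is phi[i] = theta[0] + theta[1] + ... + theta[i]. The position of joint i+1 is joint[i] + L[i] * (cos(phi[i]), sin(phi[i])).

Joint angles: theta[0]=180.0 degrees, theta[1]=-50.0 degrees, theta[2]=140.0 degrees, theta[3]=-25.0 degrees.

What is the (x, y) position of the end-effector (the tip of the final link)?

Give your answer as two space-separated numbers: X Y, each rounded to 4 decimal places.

joint[0] = (0.0000, 0.0000)  (base)
link 0: phi[0] = 180 = 180 deg
  cos(180 deg) = -1.0000, sin(180 deg) = 0.0000
  joint[1] = (0.0000, 0.0000) + 6 * (-1.0000, 0.0000) = (0.0000 + -6.0000, 0.0000 + 0.0000) = (-6.0000, 0.0000)
link 1: phi[1] = 180 + -50 = 130 deg
  cos(130 deg) = -0.6428, sin(130 deg) = 0.7660
  joint[2] = (-6.0000, 0.0000) + 6 * (-0.6428, 0.7660) = (-6.0000 + -3.8567, 0.0000 + 4.5963) = (-9.8567, 4.5963)
link 2: phi[2] = 180 + -50 + 140 = 270 deg
  cos(270 deg) = -0.0000, sin(270 deg) = -1.0000
  joint[3] = (-9.8567, 4.5963) + 7.9 * (-0.0000, -1.0000) = (-9.8567 + -0.0000, 4.5963 + -7.9000) = (-9.8567, -3.3037)
link 3: phi[3] = 180 + -50 + 140 + -25 = 245 deg
  cos(245 deg) = -0.4226, sin(245 deg) = -0.9063
  joint[4] = (-9.8567, -3.3037) + 4.7 * (-0.4226, -0.9063) = (-9.8567 + -1.9863, -3.3037 + -4.2596) = (-11.8430, -7.5634)
End effector: (-11.8430, -7.5634)

Answer: -11.8430 -7.5634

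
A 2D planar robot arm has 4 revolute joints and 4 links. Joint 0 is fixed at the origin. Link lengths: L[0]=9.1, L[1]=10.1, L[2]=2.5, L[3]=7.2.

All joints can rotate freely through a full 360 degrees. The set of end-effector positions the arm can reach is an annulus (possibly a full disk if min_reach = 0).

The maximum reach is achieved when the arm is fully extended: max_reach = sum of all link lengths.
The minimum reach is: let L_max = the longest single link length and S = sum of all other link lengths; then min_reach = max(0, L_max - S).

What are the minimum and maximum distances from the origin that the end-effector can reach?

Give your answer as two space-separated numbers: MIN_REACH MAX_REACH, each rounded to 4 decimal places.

Answer: 0.0000 28.9000

Derivation:
Link lengths: [9.1, 10.1, 2.5, 7.2]
max_reach = 9.1 + 10.1 + 2.5 + 7.2 = 28.9
L_max = max([9.1, 10.1, 2.5, 7.2]) = 10.1
S (sum of others) = 28.9 - 10.1 = 18.8
min_reach = max(0, 10.1 - 18.8) = max(0, -8.7) = 0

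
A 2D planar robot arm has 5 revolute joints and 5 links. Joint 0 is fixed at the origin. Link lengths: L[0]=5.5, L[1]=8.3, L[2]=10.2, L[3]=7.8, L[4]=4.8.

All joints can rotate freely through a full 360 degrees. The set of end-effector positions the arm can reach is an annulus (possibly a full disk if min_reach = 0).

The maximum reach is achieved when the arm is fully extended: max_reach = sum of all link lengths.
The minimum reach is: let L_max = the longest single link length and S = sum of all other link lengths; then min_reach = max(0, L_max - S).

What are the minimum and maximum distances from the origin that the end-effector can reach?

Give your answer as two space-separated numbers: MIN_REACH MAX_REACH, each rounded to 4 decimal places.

Answer: 0.0000 36.6000

Derivation:
Link lengths: [5.5, 8.3, 10.2, 7.8, 4.8]
max_reach = 5.5 + 8.3 + 10.2 + 7.8 + 4.8 = 36.6
L_max = max([5.5, 8.3, 10.2, 7.8, 4.8]) = 10.2
S (sum of others) = 36.6 - 10.2 = 26.4
min_reach = max(0, 10.2 - 26.4) = max(0, -16.2) = 0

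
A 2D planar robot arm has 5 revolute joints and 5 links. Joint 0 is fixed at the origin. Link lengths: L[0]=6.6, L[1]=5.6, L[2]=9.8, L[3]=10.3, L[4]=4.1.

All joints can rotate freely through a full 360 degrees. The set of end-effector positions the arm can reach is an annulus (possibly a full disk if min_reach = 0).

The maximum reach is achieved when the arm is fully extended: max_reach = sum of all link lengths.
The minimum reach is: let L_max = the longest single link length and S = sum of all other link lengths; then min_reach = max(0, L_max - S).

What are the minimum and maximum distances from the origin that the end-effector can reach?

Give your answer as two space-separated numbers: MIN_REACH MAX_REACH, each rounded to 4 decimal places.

Answer: 0.0000 36.4000

Derivation:
Link lengths: [6.6, 5.6, 9.8, 10.3, 4.1]
max_reach = 6.6 + 5.6 + 9.8 + 10.3 + 4.1 = 36.4
L_max = max([6.6, 5.6, 9.8, 10.3, 4.1]) = 10.3
S (sum of others) = 36.4 - 10.3 = 26.1
min_reach = max(0, 10.3 - 26.1) = max(0, -15.8) = 0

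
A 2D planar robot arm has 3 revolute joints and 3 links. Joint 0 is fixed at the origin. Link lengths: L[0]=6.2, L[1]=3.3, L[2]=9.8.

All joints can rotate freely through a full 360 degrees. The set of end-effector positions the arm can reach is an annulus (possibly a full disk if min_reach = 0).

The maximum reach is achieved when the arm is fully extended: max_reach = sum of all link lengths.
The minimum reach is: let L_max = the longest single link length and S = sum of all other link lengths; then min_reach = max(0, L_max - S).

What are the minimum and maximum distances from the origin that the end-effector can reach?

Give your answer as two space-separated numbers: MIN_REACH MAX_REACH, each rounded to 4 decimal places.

Link lengths: [6.2, 3.3, 9.8]
max_reach = 6.2 + 3.3 + 9.8 = 19.3
L_max = max([6.2, 3.3, 9.8]) = 9.8
S (sum of others) = 19.3 - 9.8 = 9.5
min_reach = max(0, 9.8 - 9.5) = max(0, 0.3) = 0.3

Answer: 0.3000 19.3000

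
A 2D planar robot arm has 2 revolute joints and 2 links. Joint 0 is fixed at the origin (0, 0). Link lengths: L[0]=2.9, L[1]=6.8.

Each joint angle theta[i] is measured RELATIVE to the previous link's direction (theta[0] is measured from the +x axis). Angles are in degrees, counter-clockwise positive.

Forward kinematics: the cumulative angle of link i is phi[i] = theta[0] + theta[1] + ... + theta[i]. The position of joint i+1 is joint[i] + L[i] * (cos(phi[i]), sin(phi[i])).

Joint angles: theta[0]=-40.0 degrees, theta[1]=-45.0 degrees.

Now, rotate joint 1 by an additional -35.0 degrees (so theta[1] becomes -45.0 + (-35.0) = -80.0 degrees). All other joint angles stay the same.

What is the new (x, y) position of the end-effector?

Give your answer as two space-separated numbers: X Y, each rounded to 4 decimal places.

joint[0] = (0.0000, 0.0000)  (base)
link 0: phi[0] = -40 = -40 deg
  cos(-40 deg) = 0.7660, sin(-40 deg) = -0.6428
  joint[1] = (0.0000, 0.0000) + 2.9 * (0.7660, -0.6428) = (0.0000 + 2.2215, 0.0000 + -1.8641) = (2.2215, -1.8641)
link 1: phi[1] = -40 + -80 = -120 deg
  cos(-120 deg) = -0.5000, sin(-120 deg) = -0.8660
  joint[2] = (2.2215, -1.8641) + 6.8 * (-0.5000, -0.8660) = (2.2215 + -3.4000, -1.8641 + -5.8890) = (-1.1785, -7.7531)
End effector: (-1.1785, -7.7531)

Answer: -1.1785 -7.7531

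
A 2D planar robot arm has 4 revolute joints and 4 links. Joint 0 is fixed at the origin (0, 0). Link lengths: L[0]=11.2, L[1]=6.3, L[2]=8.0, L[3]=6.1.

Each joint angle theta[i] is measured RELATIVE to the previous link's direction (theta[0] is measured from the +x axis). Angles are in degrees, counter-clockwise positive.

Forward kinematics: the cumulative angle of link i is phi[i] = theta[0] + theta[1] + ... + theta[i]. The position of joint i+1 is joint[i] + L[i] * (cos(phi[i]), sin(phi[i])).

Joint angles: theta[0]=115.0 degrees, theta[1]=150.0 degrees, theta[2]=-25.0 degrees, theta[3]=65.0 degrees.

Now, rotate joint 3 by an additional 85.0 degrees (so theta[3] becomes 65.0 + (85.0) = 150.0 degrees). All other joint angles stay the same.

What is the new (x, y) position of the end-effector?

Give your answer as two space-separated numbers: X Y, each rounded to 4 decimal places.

Answer: -3.9997 -0.0036

Derivation:
joint[0] = (0.0000, 0.0000)  (base)
link 0: phi[0] = 115 = 115 deg
  cos(115 deg) = -0.4226, sin(115 deg) = 0.9063
  joint[1] = (0.0000, 0.0000) + 11.2 * (-0.4226, 0.9063) = (0.0000 + -4.7333, 0.0000 + 10.1506) = (-4.7333, 10.1506)
link 1: phi[1] = 115 + 150 = 265 deg
  cos(265 deg) = -0.0872, sin(265 deg) = -0.9962
  joint[2] = (-4.7333, 10.1506) + 6.3 * (-0.0872, -0.9962) = (-4.7333 + -0.5491, 10.1506 + -6.2760) = (-5.2824, 3.8746)
link 2: phi[2] = 115 + 150 + -25 = 240 deg
  cos(240 deg) = -0.5000, sin(240 deg) = -0.8660
  joint[3] = (-5.2824, 3.8746) + 8 * (-0.5000, -0.8660) = (-5.2824 + -4.0000, 3.8746 + -6.9282) = (-9.2824, -3.0536)
link 3: phi[3] = 115 + 150 + -25 + 150 = 390 deg
  cos(390 deg) = 0.8660, sin(390 deg) = 0.5000
  joint[4] = (-9.2824, -3.0536) + 6.1 * (0.8660, 0.5000) = (-9.2824 + 5.2828, -3.0536 + 3.0500) = (-3.9997, -0.0036)
End effector: (-3.9997, -0.0036)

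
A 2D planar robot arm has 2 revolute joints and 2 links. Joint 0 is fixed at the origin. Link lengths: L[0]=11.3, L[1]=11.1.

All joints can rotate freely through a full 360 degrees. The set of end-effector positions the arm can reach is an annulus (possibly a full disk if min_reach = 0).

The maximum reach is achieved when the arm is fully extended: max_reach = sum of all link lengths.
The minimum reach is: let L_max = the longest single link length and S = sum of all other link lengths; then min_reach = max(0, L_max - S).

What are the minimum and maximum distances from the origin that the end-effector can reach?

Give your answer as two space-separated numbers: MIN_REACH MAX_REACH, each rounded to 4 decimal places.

Answer: 0.2000 22.4000

Derivation:
Link lengths: [11.3, 11.1]
max_reach = 11.3 + 11.1 = 22.4
L_max = max([11.3, 11.1]) = 11.3
S (sum of others) = 22.4 - 11.3 = 11.1
min_reach = max(0, 11.3 - 11.1) = max(0, 0.2) = 0.2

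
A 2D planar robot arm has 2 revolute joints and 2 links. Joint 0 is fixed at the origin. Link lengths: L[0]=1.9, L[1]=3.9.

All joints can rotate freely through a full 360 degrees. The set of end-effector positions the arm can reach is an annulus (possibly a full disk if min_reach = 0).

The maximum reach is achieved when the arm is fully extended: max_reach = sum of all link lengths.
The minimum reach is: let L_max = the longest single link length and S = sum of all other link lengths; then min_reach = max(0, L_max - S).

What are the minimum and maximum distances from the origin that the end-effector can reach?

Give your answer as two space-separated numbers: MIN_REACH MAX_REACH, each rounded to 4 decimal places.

Answer: 2.0000 5.8000

Derivation:
Link lengths: [1.9, 3.9]
max_reach = 1.9 + 3.9 = 5.8
L_max = max([1.9, 3.9]) = 3.9
S (sum of others) = 5.8 - 3.9 = 1.9
min_reach = max(0, 3.9 - 1.9) = max(0, 2) = 2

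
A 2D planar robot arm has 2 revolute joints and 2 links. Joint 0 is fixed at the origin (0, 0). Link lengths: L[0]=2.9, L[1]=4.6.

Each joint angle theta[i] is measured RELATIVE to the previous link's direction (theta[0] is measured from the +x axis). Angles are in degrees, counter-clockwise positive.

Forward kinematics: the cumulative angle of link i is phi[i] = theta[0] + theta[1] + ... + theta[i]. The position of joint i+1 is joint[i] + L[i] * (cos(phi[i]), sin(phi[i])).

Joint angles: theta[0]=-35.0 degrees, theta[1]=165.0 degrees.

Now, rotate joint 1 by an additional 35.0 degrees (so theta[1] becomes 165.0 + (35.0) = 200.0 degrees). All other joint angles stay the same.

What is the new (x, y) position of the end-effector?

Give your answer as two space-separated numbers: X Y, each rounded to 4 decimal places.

Answer: -2.0677 -0.4728

Derivation:
joint[0] = (0.0000, 0.0000)  (base)
link 0: phi[0] = -35 = -35 deg
  cos(-35 deg) = 0.8192, sin(-35 deg) = -0.5736
  joint[1] = (0.0000, 0.0000) + 2.9 * (0.8192, -0.5736) = (0.0000 + 2.3755, 0.0000 + -1.6634) = (2.3755, -1.6634)
link 1: phi[1] = -35 + 200 = 165 deg
  cos(165 deg) = -0.9659, sin(165 deg) = 0.2588
  joint[2] = (2.3755, -1.6634) + 4.6 * (-0.9659, 0.2588) = (2.3755 + -4.4433, -1.6634 + 1.1906) = (-2.0677, -0.4728)
End effector: (-2.0677, -0.4728)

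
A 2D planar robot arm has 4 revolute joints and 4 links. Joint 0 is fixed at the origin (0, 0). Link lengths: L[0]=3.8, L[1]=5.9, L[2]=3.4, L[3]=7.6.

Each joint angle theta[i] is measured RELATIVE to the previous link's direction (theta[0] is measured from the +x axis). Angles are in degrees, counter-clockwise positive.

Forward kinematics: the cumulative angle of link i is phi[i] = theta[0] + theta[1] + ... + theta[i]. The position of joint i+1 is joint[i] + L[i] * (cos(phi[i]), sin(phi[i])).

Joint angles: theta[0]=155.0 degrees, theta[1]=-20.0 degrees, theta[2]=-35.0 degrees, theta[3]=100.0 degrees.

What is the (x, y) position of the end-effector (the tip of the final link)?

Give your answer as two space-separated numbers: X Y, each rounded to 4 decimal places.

Answer: -15.3480 6.5269

Derivation:
joint[0] = (0.0000, 0.0000)  (base)
link 0: phi[0] = 155 = 155 deg
  cos(155 deg) = -0.9063, sin(155 deg) = 0.4226
  joint[1] = (0.0000, 0.0000) + 3.8 * (-0.9063, 0.4226) = (0.0000 + -3.4440, 0.0000 + 1.6059) = (-3.4440, 1.6059)
link 1: phi[1] = 155 + -20 = 135 deg
  cos(135 deg) = -0.7071, sin(135 deg) = 0.7071
  joint[2] = (-3.4440, 1.6059) + 5.9 * (-0.7071, 0.7071) = (-3.4440 + -4.1719, 1.6059 + 4.1719) = (-7.6159, 5.7779)
link 2: phi[2] = 155 + -20 + -35 = 100 deg
  cos(100 deg) = -0.1736, sin(100 deg) = 0.9848
  joint[3] = (-7.6159, 5.7779) + 3.4 * (-0.1736, 0.9848) = (-7.6159 + -0.5904, 5.7779 + 3.3483) = (-8.2063, 9.1262)
link 3: phi[3] = 155 + -20 + -35 + 100 = 200 deg
  cos(200 deg) = -0.9397, sin(200 deg) = -0.3420
  joint[4] = (-8.2063, 9.1262) + 7.6 * (-0.9397, -0.3420) = (-8.2063 + -7.1417, 9.1262 + -2.5994) = (-15.3480, 6.5269)
End effector: (-15.3480, 6.5269)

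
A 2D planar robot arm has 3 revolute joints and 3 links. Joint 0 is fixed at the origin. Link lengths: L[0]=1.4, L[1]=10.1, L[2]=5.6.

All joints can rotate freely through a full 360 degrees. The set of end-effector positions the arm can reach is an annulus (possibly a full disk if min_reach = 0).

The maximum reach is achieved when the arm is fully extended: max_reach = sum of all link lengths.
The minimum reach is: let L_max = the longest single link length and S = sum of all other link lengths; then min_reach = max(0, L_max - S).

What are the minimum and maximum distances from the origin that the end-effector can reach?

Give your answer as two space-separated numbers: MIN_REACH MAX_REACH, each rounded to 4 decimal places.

Link lengths: [1.4, 10.1, 5.6]
max_reach = 1.4 + 10.1 + 5.6 = 17.1
L_max = max([1.4, 10.1, 5.6]) = 10.1
S (sum of others) = 17.1 - 10.1 = 7
min_reach = max(0, 10.1 - 7) = max(0, 3.1) = 3.1

Answer: 3.1000 17.1000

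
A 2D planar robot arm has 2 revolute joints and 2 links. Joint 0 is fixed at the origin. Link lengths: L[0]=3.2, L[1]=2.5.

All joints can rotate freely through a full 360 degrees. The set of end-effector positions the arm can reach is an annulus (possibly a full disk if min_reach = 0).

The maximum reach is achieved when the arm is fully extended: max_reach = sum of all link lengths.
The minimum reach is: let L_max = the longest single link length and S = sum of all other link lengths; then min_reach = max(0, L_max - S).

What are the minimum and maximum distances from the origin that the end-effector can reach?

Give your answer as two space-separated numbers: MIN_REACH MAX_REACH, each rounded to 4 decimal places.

Link lengths: [3.2, 2.5]
max_reach = 3.2 + 2.5 = 5.7
L_max = max([3.2, 2.5]) = 3.2
S (sum of others) = 5.7 - 3.2 = 2.5
min_reach = max(0, 3.2 - 2.5) = max(0, 0.7) = 0.7

Answer: 0.7000 5.7000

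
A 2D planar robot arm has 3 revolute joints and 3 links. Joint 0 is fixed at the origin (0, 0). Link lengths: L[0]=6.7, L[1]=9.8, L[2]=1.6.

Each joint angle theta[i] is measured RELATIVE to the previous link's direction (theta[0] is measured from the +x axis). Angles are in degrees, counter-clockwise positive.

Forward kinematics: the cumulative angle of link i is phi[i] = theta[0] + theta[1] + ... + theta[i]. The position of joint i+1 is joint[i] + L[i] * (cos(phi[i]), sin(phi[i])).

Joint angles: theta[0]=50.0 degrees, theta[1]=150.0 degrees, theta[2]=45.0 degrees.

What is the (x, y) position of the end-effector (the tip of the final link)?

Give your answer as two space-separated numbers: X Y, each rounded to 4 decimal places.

Answer: -5.5785 0.3306

Derivation:
joint[0] = (0.0000, 0.0000)  (base)
link 0: phi[0] = 50 = 50 deg
  cos(50 deg) = 0.6428, sin(50 deg) = 0.7660
  joint[1] = (0.0000, 0.0000) + 6.7 * (0.6428, 0.7660) = (0.0000 + 4.3067, 0.0000 + 5.1325) = (4.3067, 5.1325)
link 1: phi[1] = 50 + 150 = 200 deg
  cos(200 deg) = -0.9397, sin(200 deg) = -0.3420
  joint[2] = (4.3067, 5.1325) + 9.8 * (-0.9397, -0.3420) = (4.3067 + -9.2090, 5.1325 + -3.3518) = (-4.9023, 1.7807)
link 2: phi[2] = 50 + 150 + 45 = 245 deg
  cos(245 deg) = -0.4226, sin(245 deg) = -0.9063
  joint[3] = (-4.9023, 1.7807) + 1.6 * (-0.4226, -0.9063) = (-4.9023 + -0.6762, 1.7807 + -1.4501) = (-5.5785, 0.3306)
End effector: (-5.5785, 0.3306)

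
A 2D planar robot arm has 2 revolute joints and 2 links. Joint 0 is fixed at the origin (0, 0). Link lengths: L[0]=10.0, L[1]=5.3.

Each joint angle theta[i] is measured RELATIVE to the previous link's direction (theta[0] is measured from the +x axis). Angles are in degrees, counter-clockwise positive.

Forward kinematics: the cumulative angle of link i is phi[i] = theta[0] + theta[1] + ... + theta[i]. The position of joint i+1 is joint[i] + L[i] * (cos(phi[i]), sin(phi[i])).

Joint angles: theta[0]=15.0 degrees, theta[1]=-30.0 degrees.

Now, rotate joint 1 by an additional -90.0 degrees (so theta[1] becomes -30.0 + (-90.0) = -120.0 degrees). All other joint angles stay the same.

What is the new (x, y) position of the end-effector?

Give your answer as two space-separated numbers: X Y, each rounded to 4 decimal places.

joint[0] = (0.0000, 0.0000)  (base)
link 0: phi[0] = 15 = 15 deg
  cos(15 deg) = 0.9659, sin(15 deg) = 0.2588
  joint[1] = (0.0000, 0.0000) + 10 * (0.9659, 0.2588) = (0.0000 + 9.6593, 0.0000 + 2.5882) = (9.6593, 2.5882)
link 1: phi[1] = 15 + -120 = -105 deg
  cos(-105 deg) = -0.2588, sin(-105 deg) = -0.9659
  joint[2] = (9.6593, 2.5882) + 5.3 * (-0.2588, -0.9659) = (9.6593 + -1.3717, 2.5882 + -5.1194) = (8.2875, -2.5312)
End effector: (8.2875, -2.5312)

Answer: 8.2875 -2.5312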